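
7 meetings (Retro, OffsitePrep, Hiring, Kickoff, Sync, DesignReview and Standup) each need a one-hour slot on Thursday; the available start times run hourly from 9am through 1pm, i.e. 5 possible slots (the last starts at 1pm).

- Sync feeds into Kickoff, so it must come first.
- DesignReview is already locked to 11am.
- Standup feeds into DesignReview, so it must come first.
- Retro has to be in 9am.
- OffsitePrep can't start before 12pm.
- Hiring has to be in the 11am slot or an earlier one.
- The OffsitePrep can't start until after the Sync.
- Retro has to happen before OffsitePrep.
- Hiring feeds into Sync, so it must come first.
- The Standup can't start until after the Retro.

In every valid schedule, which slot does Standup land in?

Retro is fixed at 9am and must come before Standup, so Standup is at least 10am.
DesignReview is fixed at 11am and must come after Standup, so Standup is at most 10am.
So Standup must be 10am.

10am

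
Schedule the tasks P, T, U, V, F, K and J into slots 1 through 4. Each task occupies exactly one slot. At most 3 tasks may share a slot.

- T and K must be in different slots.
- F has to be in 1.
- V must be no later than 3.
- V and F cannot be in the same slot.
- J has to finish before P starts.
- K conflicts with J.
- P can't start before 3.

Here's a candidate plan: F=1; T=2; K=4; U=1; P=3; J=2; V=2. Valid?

Valid

V and F cannot be in the same slot — holds.
At most 3 tasks may share a slot — holds.
T and K must be in different slots — holds.
F has to be in 1 — holds.
P can't start before 3 — holds.
J has to finish before P starts — holds.
K conflicts with J — holds.
V must be no later than 3 — holds.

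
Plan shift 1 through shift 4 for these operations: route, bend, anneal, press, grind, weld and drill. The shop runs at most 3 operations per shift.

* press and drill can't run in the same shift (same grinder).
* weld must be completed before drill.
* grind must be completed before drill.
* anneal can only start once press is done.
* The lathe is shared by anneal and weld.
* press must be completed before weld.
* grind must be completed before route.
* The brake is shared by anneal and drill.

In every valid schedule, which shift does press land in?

Downstream work caps press at shift 2.
So press is pinned to shift 1.

shift 1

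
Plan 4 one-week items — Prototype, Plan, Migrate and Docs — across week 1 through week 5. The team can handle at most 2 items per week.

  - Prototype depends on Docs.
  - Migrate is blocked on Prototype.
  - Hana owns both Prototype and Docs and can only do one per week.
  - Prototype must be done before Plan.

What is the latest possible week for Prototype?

week 4

Precedence pushes Prototype to at least week 2; downstream work caps Prototype at week 4.
Prototype at week 4 is achievable: Plan -> week 5, Migrate -> week 5, Docs -> week 1, Prototype -> week 4.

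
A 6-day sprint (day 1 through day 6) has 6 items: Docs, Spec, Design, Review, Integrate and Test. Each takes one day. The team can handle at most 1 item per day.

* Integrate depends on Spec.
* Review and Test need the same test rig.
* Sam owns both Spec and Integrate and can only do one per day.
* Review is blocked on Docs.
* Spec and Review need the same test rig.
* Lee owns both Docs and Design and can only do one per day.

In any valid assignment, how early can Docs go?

Downstream work caps Docs at day 5.
Docs at day 1 is achievable: Integrate -> day 4; Docs -> day 1; Spec -> day 2; Review -> day 3; Test -> day 6; Design -> day 5.

day 1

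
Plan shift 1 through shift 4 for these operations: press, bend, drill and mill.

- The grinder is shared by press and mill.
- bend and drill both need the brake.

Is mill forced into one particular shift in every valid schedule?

mill can be shift 1 (e.g. mill=shift 1, press=shift 2, drill=shift 2, bend=shift 1) or shift 2 (e.g. press -> shift 1; bend -> shift 1; mill -> shift 2; drill -> shift 2).

No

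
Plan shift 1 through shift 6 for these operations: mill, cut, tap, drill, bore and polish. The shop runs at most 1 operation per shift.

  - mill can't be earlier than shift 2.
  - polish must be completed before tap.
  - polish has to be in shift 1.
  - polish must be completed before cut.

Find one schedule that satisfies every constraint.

drill in shift 5; polish in shift 1; mill in shift 2; bore in shift 6; tap in shift 4; cut in shift 3

Checking: polish(shift 1) before tap(shift 4); polish(shift 1) before cut(shift 3); mill=shift 2 in [shift 2,shift 6]; polish=shift 1 in [shift 1,shift 1]; max 1 per shift (cap 1).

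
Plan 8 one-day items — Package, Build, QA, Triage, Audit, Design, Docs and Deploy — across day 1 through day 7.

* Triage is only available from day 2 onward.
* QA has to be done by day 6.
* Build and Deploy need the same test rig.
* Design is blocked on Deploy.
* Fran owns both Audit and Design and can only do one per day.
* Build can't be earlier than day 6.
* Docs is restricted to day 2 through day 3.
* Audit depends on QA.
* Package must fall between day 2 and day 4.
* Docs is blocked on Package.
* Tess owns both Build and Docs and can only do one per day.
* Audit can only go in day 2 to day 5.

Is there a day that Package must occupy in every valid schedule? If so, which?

Package is available from day 2; Package's own window allows nothing later than day 4; downstream work caps Package at day 2.
So Package is pinned to day 2.

day 2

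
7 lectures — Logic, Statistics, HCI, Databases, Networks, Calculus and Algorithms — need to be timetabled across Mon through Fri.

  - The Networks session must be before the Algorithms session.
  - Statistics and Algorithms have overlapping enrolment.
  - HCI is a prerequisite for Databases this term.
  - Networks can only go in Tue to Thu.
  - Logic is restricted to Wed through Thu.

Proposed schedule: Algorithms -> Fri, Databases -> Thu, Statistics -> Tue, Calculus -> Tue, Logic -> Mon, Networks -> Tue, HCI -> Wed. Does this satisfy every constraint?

The Networks session must be before the Algorithms session — holds.
Networks can only go in Tue to Thu — holds.
Logic is restricted to Wed through Thu — violated.
HCI is a prerequisite for Databases this term — holds.
Statistics and Algorithms have overlapping enrolment — holds.

No. Logic is restricted to Wed through Thu is not satisfied.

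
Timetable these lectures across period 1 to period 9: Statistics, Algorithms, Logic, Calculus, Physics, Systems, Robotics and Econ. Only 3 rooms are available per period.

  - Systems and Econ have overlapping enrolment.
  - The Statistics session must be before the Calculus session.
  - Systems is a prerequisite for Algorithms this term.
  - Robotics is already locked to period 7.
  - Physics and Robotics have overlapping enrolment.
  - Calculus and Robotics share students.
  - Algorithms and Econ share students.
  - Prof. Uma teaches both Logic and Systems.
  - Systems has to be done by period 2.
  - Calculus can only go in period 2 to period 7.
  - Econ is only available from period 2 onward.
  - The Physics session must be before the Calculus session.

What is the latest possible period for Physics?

Downstream work caps Physics at period 6.
Physics at period 5 is achievable: Econ -> period 2; Robotics -> period 7; Logic -> period 2; Statistics -> period 1; Systems -> period 1; Physics -> period 5; Algorithms -> period 3; Calculus -> period 6.
Nothing later works — the conflict and capacity constraints rule out every period after period 5.

period 5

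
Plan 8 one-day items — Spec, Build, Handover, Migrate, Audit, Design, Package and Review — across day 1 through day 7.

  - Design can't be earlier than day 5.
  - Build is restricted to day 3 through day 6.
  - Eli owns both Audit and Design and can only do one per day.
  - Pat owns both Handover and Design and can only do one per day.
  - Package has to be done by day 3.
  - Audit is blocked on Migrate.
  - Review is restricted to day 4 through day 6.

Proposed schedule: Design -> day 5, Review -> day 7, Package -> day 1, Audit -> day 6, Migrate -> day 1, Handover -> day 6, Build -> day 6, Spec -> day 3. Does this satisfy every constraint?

No. Review is restricted to day 4 through day 6 is not satisfied.

Package has to be done by day 3 — holds.
Review is restricted to day 4 through day 6 — violated.
Eli owns both Audit and Design and can only do one per day — holds.
Build is restricted to day 3 through day 6 — holds.
Audit is blocked on Migrate — holds.
Pat owns both Handover and Design and can only do one per day — holds.
Design can't be earlier than day 5 — holds.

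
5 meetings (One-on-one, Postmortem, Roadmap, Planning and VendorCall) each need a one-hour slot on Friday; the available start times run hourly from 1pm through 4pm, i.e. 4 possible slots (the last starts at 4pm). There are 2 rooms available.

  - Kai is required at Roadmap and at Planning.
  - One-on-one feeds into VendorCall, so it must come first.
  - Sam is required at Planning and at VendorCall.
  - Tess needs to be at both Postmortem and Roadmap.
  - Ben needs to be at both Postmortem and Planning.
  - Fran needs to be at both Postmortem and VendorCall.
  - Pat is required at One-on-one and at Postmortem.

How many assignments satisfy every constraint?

48

Splitting on One-on-one: it can be 1pm (24), 2pm (16), 3pm (8). Listing each branch's schedules as (Postmortem, Roadmap, Planning, VendorCall):
One-on-one=1pm: (2pm,1pm,3pm,4pm) (2pm,1pm,4pm,3pm) (2pm,3pm,1pm,3pm) (2pm,3pm,1pm,4pm) (2pm,3pm,4pm,3pm) (2pm,4pm,1pm,3pm) (2pm,4pm,1pm,4pm) (2pm,4pm,3pm,4pm) (3pm,1pm,2pm,4pm) (3pm,1pm,4pm,2pm) (3pm,2pm,1pm,2pm) (3pm,2pm,1pm,4pm) (3pm,2pm,4pm,2pm) (3pm,4pm,1pm,2pm) (3pm,4pm,1pm,4pm) (3pm,4pm,2pm,4pm) (4pm,1pm,2pm,3pm) (4pm,1pm,3pm,2pm) (4pm,2pm,1pm,2pm) (4pm,2pm,1pm,3pm) (4pm,2pm,3pm,2pm) (4pm,3pm,1pm,2pm) (4pm,3pm,1pm,3pm) (4pm,3pm,2pm,3pm) — 24.
One-on-one=2pm: (1pm,2pm,3pm,4pm) (1pm,2pm,4pm,3pm) (1pm,3pm,2pm,3pm) (1pm,3pm,2pm,4pm) (1pm,3pm,4pm,3pm) (1pm,4pm,2pm,3pm) (1pm,4pm,2pm,4pm) (1pm,4pm,3pm,4pm) (3pm,1pm,2pm,4pm) (3pm,2pm,1pm,4pm) (3pm,4pm,1pm,4pm) (3pm,4pm,2pm,4pm) (4pm,1pm,2pm,3pm) (4pm,2pm,1pm,3pm) (4pm,3pm,1pm,3pm) (4pm,3pm,2pm,3pm) — 16.
One-on-one=3pm: (1pm,2pm,3pm,4pm) (1pm,3pm,2pm,4pm) (1pm,4pm,2pm,4pm) (1pm,4pm,3pm,4pm) (2pm,1pm,3pm,4pm) (2pm,3pm,1pm,4pm) (2pm,4pm,1pm,4pm) (2pm,4pm,3pm,4pm) — 8.
Summing: 24 + 16 + 8 = 48.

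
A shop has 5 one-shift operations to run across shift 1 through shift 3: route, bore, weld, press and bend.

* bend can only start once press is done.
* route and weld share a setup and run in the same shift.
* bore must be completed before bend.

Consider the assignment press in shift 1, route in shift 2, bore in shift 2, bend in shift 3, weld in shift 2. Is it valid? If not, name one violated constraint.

bend can only start once press is done — holds.
route and weld share a setup and run in the same shift — holds.
bore must be completed before bend — holds.

Yes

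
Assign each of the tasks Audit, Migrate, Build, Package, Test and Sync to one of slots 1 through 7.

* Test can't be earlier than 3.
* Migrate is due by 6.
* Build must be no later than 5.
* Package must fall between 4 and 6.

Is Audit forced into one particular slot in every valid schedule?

Audit can be 1 (e.g. Package=4; Build=1; Migrate=1; Sync=1; Audit=1; Test=3) or 2 (e.g. Sync -> 1; Audit -> 2; Package -> 4; Test -> 3; Migrate -> 1; Build -> 1).

No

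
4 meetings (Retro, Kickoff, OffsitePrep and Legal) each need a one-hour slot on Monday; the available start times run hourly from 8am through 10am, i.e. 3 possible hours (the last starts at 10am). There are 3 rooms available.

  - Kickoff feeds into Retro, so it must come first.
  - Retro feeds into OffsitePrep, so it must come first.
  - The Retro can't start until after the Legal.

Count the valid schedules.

1

Enumerating: OffsitePrep -> 10am; Legal -> 8am; Retro -> 9am; Kickoff -> 8am.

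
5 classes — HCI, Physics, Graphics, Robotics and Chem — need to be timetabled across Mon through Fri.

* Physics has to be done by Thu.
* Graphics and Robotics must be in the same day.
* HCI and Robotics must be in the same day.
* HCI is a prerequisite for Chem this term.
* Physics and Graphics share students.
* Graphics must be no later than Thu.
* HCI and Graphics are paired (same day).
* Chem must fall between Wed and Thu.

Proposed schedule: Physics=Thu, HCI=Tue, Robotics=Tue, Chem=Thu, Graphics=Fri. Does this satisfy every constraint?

No. HCI and Graphics are paired (same day) is not satisfied.

Chem must fall between Wed and Thu — holds.
HCI and Robotics must be in the same day — holds.
Graphics must be no later than Thu — violated.
Physics and Graphics share students — holds.
HCI is a prerequisite for Chem this term — holds.
Physics has to be done by Thu — holds.
HCI and Graphics are paired (same day) — violated.
Graphics and Robotics must be in the same day — violated.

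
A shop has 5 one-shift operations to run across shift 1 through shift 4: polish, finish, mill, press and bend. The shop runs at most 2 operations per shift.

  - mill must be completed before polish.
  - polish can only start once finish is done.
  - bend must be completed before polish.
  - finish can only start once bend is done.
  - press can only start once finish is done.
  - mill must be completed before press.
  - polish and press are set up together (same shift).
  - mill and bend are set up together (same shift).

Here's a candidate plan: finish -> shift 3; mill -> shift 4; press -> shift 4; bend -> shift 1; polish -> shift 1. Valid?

Invalid. mill must be completed before polish.

press can only start once finish is done — holds.
mill must be completed before press — violated.
mill must be completed before polish — violated.
polish and press are set up together (same shift) — violated.
mill and bend are set up together (same shift) — violated.
The shop runs at most 2 operations per shift — holds.
polish can only start once finish is done — violated.
finish can only start once bend is done — holds.
bend must be completed before polish — violated.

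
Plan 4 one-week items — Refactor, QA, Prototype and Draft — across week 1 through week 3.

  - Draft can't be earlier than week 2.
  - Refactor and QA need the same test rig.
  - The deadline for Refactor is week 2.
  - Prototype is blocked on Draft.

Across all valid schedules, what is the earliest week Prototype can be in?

Precedence pushes Prototype to at least week 3.
Prototype at week 3 is achievable: QA -> week 2; Prototype -> week 3; Draft -> week 2; Refactor -> week 1.

week 3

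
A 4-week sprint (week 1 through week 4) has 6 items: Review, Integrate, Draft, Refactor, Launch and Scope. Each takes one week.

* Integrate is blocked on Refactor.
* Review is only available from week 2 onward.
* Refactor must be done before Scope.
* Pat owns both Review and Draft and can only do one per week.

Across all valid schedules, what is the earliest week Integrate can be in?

week 2

Precedence pushes Integrate to at least week 2.
Integrate at week 2 is achievable: Draft -> week 1; Refactor -> week 1; Scope -> week 2; Launch -> week 1; Integrate -> week 2; Review -> week 2.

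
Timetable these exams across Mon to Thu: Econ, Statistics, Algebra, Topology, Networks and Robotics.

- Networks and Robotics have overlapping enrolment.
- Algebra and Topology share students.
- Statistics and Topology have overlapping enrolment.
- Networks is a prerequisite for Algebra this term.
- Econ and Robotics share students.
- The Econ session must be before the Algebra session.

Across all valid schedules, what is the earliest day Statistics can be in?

Statistics at Mon is achievable: Econ in Mon; Algebra in Tue; Networks in Mon; Statistics in Mon; Topology in Wed; Robotics in Tue.

Mon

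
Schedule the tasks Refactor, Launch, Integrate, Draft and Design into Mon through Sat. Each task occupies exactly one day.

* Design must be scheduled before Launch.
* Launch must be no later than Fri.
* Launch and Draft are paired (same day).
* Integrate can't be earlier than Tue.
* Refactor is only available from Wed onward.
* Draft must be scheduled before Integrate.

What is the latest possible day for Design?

Downstream work caps Design at Thu.
Design at Thu is achievable: Design in Thu; Integrate in Sat; Refactor in Wed; Launch in Fri; Draft in Fri.

Thu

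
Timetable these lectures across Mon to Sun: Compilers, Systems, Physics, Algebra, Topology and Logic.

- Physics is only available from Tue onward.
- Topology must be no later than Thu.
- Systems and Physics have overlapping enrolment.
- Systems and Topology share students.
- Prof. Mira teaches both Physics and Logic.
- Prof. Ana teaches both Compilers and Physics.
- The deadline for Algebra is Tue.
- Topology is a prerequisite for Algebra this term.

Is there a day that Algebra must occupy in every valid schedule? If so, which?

Tue

Precedence pushes Algebra to at least Tue; Algebra's own window allows nothing later than Tue.
So Algebra is pinned to Tue.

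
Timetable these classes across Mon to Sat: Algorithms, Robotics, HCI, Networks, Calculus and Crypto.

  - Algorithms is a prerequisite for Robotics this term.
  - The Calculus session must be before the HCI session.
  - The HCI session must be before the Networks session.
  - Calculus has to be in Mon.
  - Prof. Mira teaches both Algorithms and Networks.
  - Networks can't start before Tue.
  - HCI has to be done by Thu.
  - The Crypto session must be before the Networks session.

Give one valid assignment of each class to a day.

Networks=Wed, HCI=Tue, Calculus=Mon, Robotics=Tue, Crypto=Mon, Algorithms=Mon

Checking: Calculus(Mon) before HCI(Tue); Algorithms(Mon) before Robotics(Tue); Crypto(Mon) before Networks(Wed); HCI(Tue) before Networks(Wed); Algorithms(Mon) != Networks(Wed); Networks=Wed in [Tue,Sat]; HCI=Tue in [Mon,Thu]; Calculus=Mon in [Mon,Mon].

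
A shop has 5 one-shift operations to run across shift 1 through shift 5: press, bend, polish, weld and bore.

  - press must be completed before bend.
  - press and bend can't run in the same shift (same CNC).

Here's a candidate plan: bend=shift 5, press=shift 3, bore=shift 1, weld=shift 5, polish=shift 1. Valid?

Yes

press must be completed before bend — holds.
press and bend can't run in the same shift (same CNC) — holds.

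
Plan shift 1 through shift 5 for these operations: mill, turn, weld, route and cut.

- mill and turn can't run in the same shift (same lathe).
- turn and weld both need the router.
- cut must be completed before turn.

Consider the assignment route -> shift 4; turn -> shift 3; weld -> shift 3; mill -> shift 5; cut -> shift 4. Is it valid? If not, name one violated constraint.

Invalid. cut must be completed before turn.

mill and turn can't run in the same shift (same lathe) — holds.
turn and weld both need the router — violated.
cut must be completed before turn — violated.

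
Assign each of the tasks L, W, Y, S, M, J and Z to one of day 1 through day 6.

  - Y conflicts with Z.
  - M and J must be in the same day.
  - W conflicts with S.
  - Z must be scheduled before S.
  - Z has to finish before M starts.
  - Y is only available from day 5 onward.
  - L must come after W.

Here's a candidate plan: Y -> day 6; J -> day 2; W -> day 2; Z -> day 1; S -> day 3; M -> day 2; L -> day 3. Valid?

W conflicts with S — holds.
M and J must be in the same day — holds.
Z must be scheduled before S — holds.
Z has to finish before M starts — holds.
Y is only available from day 5 onward — holds.
Y conflicts with Z — holds.
L must come after W — holds.

Yes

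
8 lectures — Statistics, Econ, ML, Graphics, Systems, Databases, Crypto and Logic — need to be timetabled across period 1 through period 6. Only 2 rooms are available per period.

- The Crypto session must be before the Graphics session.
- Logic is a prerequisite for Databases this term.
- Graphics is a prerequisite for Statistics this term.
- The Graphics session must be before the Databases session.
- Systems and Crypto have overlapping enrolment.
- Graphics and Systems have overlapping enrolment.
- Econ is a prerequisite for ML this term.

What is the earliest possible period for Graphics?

period 2

Precedence pushes Graphics to at least period 2; downstream work caps Graphics at period 5.
Graphics at period 2 is achievable: Systems -> period 4, Logic -> period 2, Statistics -> period 3, Graphics -> period 2, Crypto -> period 1, ML -> period 4, Databases -> period 3, Econ -> period 1.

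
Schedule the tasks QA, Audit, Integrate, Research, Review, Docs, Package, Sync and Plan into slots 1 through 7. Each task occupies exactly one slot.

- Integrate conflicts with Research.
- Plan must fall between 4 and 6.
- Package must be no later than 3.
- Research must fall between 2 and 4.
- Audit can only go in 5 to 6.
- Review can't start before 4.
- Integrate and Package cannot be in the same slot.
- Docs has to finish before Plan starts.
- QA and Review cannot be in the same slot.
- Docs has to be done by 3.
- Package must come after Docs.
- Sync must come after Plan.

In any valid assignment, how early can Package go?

2

Precedence pushes Package to at least 2; Package's own window allows nothing later than 3.
Package at 2 is achievable: Audit -> 5; Docs -> 1; Sync -> 5; Research -> 2; Integrate -> 1; QA -> 1; Plan -> 4; Review -> 4; Package -> 2.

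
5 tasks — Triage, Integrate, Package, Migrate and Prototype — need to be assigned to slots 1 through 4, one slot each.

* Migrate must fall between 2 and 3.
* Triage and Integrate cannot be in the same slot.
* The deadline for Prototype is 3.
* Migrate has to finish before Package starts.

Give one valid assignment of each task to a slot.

Triage in 1, Prototype in 1, Package in 3, Integrate in 2, Migrate in 2

Checking: Migrate(2) before Package(3); Triage(1) != Integrate(2); Prototype=1 in [1,3]; Migrate=2 in [2,3].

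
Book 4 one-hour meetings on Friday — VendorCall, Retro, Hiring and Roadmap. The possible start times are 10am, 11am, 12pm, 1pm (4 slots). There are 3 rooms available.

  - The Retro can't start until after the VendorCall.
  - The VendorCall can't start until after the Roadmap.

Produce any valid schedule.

Retro in 12pm, Roadmap in 10am, VendorCall in 11am, Hiring in 10am

Checking: Roadmap(10am) before VendorCall(11am); VendorCall(11am) before Retro(12pm); max 2 per slot (cap 3).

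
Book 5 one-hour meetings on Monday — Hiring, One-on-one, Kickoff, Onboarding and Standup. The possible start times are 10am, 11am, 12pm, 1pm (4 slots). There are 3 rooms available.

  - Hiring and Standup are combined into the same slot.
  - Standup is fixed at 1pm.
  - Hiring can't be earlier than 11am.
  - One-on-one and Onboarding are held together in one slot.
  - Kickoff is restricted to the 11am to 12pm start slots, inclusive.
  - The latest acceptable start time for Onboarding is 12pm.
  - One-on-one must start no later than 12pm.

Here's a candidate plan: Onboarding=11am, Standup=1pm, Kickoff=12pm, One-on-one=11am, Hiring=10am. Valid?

Hiring can't be earlier than 11am — violated.
Kickoff is restricted to the 11am to 12pm start slots, inclusive — holds.
There are 3 rooms available — holds.
One-on-one must start no later than 12pm — holds.
One-on-one and Onboarding are held together in one slot — holds.
The latest acceptable start time for Onboarding is 12pm — holds.
Hiring and Standup are combined into the same slot — violated.
Standup is fixed at 1pm — holds.

No. Hiring can't be earlier than 11am is not satisfied.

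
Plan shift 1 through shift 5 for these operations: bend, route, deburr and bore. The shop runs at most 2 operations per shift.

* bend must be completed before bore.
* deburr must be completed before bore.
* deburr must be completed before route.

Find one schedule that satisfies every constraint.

bore in shift 2, route in shift 2, bend in shift 1, deburr in shift 1

Checking: deburr(shift 1) before bore(shift 2); deburr(shift 1) before route(shift 2); bend(shift 1) before bore(shift 2); max 2 per shift (cap 2).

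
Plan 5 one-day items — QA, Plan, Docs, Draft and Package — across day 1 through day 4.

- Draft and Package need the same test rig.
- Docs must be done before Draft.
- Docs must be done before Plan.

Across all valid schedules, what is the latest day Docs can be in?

day 3

Downstream work caps Docs at day 3.
Docs at day 3 is achievable: QA -> day 1, Package -> day 1, Docs -> day 3, Plan -> day 4, Draft -> day 4.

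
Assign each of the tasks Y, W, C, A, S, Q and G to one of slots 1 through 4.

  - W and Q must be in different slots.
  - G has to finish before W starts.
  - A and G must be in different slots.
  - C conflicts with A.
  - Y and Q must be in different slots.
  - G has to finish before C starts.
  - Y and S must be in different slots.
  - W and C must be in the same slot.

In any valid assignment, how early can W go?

Precedence pushes W to at least 2.
W at 2 is achievable: Q in 3; W in 2; A in 3; C in 2; Y in 1; S in 2; G in 1.

2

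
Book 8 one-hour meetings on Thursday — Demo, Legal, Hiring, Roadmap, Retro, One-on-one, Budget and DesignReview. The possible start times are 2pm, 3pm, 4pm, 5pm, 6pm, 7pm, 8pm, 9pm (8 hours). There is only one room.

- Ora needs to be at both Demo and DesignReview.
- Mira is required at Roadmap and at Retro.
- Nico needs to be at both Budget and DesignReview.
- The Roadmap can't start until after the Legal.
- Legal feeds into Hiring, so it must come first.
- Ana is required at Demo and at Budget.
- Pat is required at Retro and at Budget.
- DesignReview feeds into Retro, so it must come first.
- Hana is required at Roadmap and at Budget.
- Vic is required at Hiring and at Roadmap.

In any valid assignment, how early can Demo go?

Demo at 2pm is achievable: Retro in 7pm; Demo in 2pm; Roadmap in 5pm; Hiring in 4pm; One-on-one in 8pm; DesignReview in 6pm; Budget in 9pm; Legal in 3pm.

2pm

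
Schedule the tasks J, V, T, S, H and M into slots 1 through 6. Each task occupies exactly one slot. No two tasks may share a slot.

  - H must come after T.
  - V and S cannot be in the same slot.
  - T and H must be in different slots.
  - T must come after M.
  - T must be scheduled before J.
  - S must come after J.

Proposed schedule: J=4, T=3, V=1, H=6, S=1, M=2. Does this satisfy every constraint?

No — it violates: V and S cannot be in the same slot

S must come after J — violated.
H must come after T — holds.
V and S cannot be in the same slot — violated.
T and H must be in different slots — holds.
No two tasks may share a slot — violated.
T must come after M — holds.
T must be scheduled before J — holds.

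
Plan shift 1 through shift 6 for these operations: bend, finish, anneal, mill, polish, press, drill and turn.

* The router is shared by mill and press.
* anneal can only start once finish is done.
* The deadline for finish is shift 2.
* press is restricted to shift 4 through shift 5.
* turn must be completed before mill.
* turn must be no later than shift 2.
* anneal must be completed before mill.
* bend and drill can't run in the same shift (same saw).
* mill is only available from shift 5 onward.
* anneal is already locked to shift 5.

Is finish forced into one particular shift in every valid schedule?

No

finish can be shift 1 (e.g. anneal=shift 5, finish=shift 1, mill=shift 6, drill=shift 2, press=shift 4, bend=shift 1, polish=shift 1, turn=shift 1) or shift 2 (e.g. anneal -> shift 5, bend -> shift 1, turn -> shift 1, mill -> shift 6, press -> shift 4, polish -> shift 1, drill -> shift 2, finish -> shift 2).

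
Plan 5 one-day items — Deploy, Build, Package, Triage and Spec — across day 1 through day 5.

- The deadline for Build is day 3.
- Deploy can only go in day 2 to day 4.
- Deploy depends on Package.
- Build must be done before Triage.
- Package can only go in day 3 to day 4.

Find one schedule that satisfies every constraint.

Deploy -> day 4; Build -> day 1; Spec -> day 1; Triage -> day 2; Package -> day 3

Checking: Package(day 3) before Deploy(day 4); Build(day 1) before Triage(day 2); Deploy=day 4 in [day 2,day 4]; Build=day 1 in [day 1,day 3]; Package=day 3 in [day 3,day 4].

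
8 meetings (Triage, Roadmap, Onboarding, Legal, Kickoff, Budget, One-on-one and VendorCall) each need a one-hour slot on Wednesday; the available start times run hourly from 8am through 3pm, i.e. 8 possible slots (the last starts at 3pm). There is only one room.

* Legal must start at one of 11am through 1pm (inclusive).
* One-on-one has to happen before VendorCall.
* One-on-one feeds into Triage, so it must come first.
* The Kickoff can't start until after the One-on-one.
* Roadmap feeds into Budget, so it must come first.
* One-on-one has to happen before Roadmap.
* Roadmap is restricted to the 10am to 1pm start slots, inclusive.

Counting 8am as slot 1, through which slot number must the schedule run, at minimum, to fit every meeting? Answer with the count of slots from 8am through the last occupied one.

The precedence chain requires at least 3 distinct slots.
With at most 1 per slot and 8 meetings, at least 8 slots are needed.
Legal can't be placed before 11am — that is slot 4 counting from 8am — so the schedule must run through at least 4 slots.
8 works (last occupied slot: 3pm): for example Triage -> 9am; Budget -> 1pm; VendorCall -> 2pm; Legal -> 11am; Onboarding -> 3pm; Kickoff -> 12pm; Roadmap -> 10am; One-on-one -> 8am.

8 slots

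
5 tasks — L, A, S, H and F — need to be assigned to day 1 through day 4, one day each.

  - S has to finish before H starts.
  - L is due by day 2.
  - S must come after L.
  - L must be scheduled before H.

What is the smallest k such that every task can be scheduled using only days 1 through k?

3

The precedence chain requires at least 3 distinct days.
3 works (last occupied day: day 3): for example S in day 2, F in day 1, H in day 3, A in day 1, L in day 1.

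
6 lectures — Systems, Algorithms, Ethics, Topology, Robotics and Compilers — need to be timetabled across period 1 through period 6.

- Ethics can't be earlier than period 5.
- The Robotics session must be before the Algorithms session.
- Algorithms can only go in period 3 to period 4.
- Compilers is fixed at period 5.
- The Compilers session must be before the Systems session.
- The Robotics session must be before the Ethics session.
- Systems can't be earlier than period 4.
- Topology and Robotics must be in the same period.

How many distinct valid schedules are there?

10

Splitting on Algorithms: it can be period 3 (4), period 4 (6). Listing each branch's schedules as (Systems, Ethics, Topology, Robotics, Compilers) by period number:
Algorithms=period 3: (6,5,1,1,5) (6,5,2,2,5) (6,6,1,1,5) (6,6,2,2,5) — 4.
Algorithms=period 4: (6,5,1,1,5) (6,5,2,2,5) (6,5,3,3,5) (6,6,1,1,5) (6,6,2,2,5) (6,6,3,3,5) — 6.
Summing: 4 + 6 = 10.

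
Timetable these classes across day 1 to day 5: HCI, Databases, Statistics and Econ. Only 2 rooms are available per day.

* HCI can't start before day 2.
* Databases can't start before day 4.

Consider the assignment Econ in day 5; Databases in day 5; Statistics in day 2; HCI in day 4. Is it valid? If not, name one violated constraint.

Yes

Databases can't start before day 4 — holds.
Only 2 rooms are available per day — holds.
HCI can't start before day 2 — holds.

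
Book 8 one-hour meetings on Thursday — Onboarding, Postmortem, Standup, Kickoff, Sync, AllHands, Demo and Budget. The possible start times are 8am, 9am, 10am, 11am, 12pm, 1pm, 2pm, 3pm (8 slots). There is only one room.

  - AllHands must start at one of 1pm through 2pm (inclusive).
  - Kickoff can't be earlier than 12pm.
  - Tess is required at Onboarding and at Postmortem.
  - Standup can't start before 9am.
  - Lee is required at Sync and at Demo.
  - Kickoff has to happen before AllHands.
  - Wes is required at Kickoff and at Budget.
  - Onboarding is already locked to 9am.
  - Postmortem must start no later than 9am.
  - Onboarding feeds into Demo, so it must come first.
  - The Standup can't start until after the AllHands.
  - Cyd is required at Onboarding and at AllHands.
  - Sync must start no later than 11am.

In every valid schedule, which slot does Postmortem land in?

Postmortem's window is 8am–9am.
Onboarding is fixed at 9am, and Postmortem can't share a slot with Onboarding.
So Postmortem must be 8am.

8am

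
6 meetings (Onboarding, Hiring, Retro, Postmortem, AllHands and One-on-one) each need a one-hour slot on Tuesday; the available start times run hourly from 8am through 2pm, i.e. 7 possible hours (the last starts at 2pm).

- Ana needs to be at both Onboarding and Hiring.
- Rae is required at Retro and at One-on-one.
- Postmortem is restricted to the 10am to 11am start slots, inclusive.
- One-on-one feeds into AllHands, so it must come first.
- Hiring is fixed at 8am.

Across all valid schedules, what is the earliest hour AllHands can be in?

Precedence pushes AllHands to at least 9am.
AllHands at 9am is achievable: Hiring -> 8am, Postmortem -> 10am, One-on-one -> 8am, Retro -> 9am, AllHands -> 9am, Onboarding -> 9am.

9am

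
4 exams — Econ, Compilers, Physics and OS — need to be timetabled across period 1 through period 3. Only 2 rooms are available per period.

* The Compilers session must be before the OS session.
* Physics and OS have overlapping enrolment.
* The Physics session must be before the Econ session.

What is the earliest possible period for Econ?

period 2

Precedence pushes Econ to at least period 2.
Econ at period 2 is achievable: Physics=period 1; Econ=period 2; Compilers=period 1; OS=period 2.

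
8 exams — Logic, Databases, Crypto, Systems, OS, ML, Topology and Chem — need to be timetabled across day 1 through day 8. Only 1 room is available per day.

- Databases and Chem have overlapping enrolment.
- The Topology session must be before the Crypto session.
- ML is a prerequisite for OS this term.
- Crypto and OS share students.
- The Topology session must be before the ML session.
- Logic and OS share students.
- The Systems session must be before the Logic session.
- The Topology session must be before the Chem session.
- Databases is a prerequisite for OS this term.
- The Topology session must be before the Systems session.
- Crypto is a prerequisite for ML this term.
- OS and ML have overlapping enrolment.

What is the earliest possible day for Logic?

day 3

Precedence pushes Logic to at least day 3.
Logic at day 3 is achievable: OS -> day 7; ML -> day 5; Logic -> day 3; Databases -> day 6; Systems -> day 2; Chem -> day 8; Topology -> day 1; Crypto -> day 4.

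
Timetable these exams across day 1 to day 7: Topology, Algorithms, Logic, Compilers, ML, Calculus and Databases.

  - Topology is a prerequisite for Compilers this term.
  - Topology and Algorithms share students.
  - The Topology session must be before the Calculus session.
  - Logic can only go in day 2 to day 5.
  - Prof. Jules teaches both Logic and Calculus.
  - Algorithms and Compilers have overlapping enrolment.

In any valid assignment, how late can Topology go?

day 6

Downstream work caps Topology at day 6.
Topology at day 6 is achievable: Databases -> day 1; Compilers -> day 7; Algorithms -> day 1; ML -> day 1; Logic -> day 2; Topology -> day 6; Calculus -> day 7.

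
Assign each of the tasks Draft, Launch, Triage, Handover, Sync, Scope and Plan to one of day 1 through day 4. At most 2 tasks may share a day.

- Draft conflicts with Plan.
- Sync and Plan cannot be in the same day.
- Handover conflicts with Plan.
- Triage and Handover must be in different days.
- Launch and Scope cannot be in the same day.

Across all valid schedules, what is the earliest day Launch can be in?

Launch at day 1 is achievable: Sync=day 2; Scope=day 3; Launch=day 1; Triage=day 2; Plan=day 4; Draft=day 1; Handover=day 3.

day 1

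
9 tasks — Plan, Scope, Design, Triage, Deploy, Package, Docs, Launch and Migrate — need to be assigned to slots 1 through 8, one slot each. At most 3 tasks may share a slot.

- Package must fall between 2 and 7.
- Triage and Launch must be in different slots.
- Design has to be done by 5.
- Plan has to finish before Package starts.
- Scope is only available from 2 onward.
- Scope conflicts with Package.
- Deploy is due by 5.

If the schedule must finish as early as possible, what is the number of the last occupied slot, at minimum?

slot 3

The precedence chain requires at least 2 distinct slots.
With at most 3 per slot and 9 tasks, at least 3 slots are needed.
3 works (last occupied slot: 3): for example Triage in 1, Migrate in 3, Deploy in 2, Scope in 3, Plan in 1, Docs in 2, Design in 1, Launch in 3, Package in 2.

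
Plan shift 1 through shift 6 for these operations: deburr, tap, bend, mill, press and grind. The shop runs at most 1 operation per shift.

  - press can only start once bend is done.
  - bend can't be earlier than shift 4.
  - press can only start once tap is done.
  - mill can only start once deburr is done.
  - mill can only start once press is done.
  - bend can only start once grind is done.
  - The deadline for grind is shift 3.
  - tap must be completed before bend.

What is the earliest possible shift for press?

shift 5

Precedence pushes press to at least shift 5; downstream work caps press at shift 5.
press at shift 5 is achievable: tap in shift 2, press in shift 5, bend in shift 4, grind in shift 1, deburr in shift 3, mill in shift 6.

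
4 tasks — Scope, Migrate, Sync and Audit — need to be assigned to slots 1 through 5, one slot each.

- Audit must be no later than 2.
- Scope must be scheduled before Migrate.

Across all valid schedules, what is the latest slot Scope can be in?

Downstream work caps Scope at 4.
Scope at 4 is achievable: Migrate -> 5; Sync -> 1; Scope -> 4; Audit -> 1.

4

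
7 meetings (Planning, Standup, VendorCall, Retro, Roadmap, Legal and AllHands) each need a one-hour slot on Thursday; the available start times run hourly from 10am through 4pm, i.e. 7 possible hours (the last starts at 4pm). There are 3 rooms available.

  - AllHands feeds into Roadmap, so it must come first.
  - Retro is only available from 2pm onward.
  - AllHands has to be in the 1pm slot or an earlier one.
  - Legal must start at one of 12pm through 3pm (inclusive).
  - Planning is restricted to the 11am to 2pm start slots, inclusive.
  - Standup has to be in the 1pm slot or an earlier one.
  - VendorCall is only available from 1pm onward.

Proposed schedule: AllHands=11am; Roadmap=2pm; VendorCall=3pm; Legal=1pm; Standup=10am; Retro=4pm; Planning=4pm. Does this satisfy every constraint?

Planning is restricted to the 11am to 2pm start slots, inclusive — violated.
There are 3 rooms available — holds.
AllHands has to be in the 1pm slot or an earlier one — holds.
Retro is only available from 2pm onward — holds.
AllHands feeds into Roadmap, so it must come first — holds.
Legal must start at one of 12pm through 3pm (inclusive) — holds.
Standup has to be in the 1pm slot or an earlier one — holds.
VendorCall is only available from 1pm onward — holds.

No — it violates: Planning is restricted to the 11am to 2pm start slots, inclusive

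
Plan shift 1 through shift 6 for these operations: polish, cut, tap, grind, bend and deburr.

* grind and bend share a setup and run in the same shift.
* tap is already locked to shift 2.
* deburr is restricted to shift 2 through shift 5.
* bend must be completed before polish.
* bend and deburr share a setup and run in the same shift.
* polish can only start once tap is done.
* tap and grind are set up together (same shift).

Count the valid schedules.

24

Splitting on polish: it can be shift 3 (6), shift 4 (6), shift 5 (6), shift 6 (6). Listing each branch's schedules as (cut, tap, grind, bend, deburr) by shift number:
polish=shift 3: (1,2,2,2,2) (2,2,2,2,2) (3,2,2,2,2) (4,2,2,2,2) (5,2,2,2,2) (6,2,2,2,2) — 6.
polish=shift 4: (1,2,2,2,2) (2,2,2,2,2) (3,2,2,2,2) (4,2,2,2,2) (5,2,2,2,2) (6,2,2,2,2) — 6.
polish=shift 5: (1,2,2,2,2) (2,2,2,2,2) (3,2,2,2,2) (4,2,2,2,2) (5,2,2,2,2) (6,2,2,2,2) — 6.
polish=shift 6: (1,2,2,2,2) (2,2,2,2,2) (3,2,2,2,2) (4,2,2,2,2) (5,2,2,2,2) (6,2,2,2,2) — 6.
Summing: 6 + 6 + 6 + 6 = 24.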